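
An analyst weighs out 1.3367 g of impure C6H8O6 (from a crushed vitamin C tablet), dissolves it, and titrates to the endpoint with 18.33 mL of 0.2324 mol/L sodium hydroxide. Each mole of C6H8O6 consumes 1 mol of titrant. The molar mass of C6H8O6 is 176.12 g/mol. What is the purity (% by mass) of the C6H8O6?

n(NaOH) = 0.2324 x 0.01833 = 0.004260 mol.
n(C6H8O6) = 0.004260 / 1 = 0.004260 mol.
mass of C6H8O6 = 0.004260 x 176.12 = 0.7503 g.
% purity = 0.7503 / 1.3367 x 100 = 56.1%.

56.1%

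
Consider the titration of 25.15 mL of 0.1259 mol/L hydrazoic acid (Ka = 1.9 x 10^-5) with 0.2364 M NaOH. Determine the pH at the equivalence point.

n(HN3) = 0.1259 x 0.02515 = 0.003166 mol; V(NaOH) at equivalence = 0.003166/0.2364 = 0.01339 L.
At equivalence all the acid is converted to N3-; total volume = 0.02515 + 0.01339 = 0.03854 L, so [N3-] = 0.003166/0.03854 = 0.08215 M.
Kb = Kw/Ka = 1.0e-14 / 1.9 x 10^-5 = 5.26e-10.
[OH^-] = sqrt(Kb x [N3-]) = sqrt(5.26e-10 x 0.08215) = 6.58e-6 M.
pOH = 5.18, so pH = 14.00 - 5.18 = 8.82.

8.82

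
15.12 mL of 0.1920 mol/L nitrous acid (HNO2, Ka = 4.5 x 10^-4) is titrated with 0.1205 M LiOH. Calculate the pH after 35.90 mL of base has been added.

n(acid) = 0.1920 x 0.01512 = 0.002903 mol; n(LiOH) added = 0.1205 x 0.03590 = 0.004326 mol.
Base is in excess by 0.004326 - 0.002903 = 0.001423 mol in a total volume of 0.05102 L.
[OH^-] = 0.001423/0.05102 = 0.02789 M, so pOH = 1.55 and pH = 14.00 - 1.55 = 12.45.

12.45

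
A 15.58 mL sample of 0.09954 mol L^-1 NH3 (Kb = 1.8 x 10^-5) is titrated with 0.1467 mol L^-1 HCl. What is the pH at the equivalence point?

5.24

n(NH3) = 0.09954 x 0.01558 = 0.001551 mol; V(HCl) at equivalence = 0.001551/0.1467 = 0.01057 L.
At equivalence the base is fully converted to NH4+; total volume = 0.02615 L, so [NH4+] = 0.001551/0.02615 = 0.05930 M.
Ka(NH4+) = Kw/Kb = 1.0e-14 / 1.8 x 10^-5 = 5.56e-10.
[H^+] = sqrt(Ka x [NH4+]) = sqrt(5.56e-10 x 0.05930) = 5.74e-6 M.
pH = -log(5.74e-6) = 5.24.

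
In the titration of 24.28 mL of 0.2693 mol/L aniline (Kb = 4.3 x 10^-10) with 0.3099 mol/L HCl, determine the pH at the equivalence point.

n(C6H5NH2) = 0.2693 x 0.02428 = 0.006539 mol; V(HCl) at equivalence = 0.006539/0.3099 = 0.02110 L.
At equivalence the base is fully converted to C6H5NH3+; total volume = 0.04538 L, so [C6H5NH3+] = 0.006539/0.04538 = 0.1441 M.
Ka(C6H5NH3+) = Kw/Kb = 1.0e-14 / 4.3 x 10^-10 = 2.33e-5.
[H^+] = sqrt(Ka x [C6H5NH3+]) = sqrt(2.33e-5 x 0.1441) = 0.00183 M.
pH = -log(0.00183) = 2.74.

2.74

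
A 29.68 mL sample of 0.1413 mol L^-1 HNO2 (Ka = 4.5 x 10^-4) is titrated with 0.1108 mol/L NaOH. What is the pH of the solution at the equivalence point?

8.07

n(HNO2) = 0.1413 x 0.02968 = 0.004194 mol; V(NaOH) at equivalence = 0.004194/0.1108 = 0.03785 L.
At equivalence all the acid is converted to NO2-; total volume = 0.02968 + 0.03785 = 0.06753 L, so [NO2-] = 0.004194/0.06753 = 0.06210 M.
Kb = Kw/Ka = 1.0e-14 / 4.5 x 10^-4 = 2.22e-11.
[OH^-] = sqrt(Kb x [NO2-]) = sqrt(2.22e-11 x 0.06210) = 1.17e-6 M.
pOH = 5.93, so pH = 14.00 - 5.93 = 8.07.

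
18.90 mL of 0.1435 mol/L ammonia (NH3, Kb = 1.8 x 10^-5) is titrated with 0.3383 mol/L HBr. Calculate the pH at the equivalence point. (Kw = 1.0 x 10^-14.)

5.13

n(NH3) = 0.1435 x 0.01890 = 0.002712 mol; V(HBr) at equivalence = 0.002712/0.3383 = 0.008017 L.
At equivalence the base is fully converted to NH4+; total volume = 0.02692 L, so [NH4+] = 0.002712/0.02692 = 0.1008 M.
Ka(NH4+) = Kw/Kb = 1.0e-14 / 1.8 x 10^-5 = 5.56e-10.
[H^+] = sqrt(Ka x [NH4+]) = sqrt(5.56e-10 x 0.1008) = 7.48e-6 M.
pH = -log(7.48e-6) = 5.13.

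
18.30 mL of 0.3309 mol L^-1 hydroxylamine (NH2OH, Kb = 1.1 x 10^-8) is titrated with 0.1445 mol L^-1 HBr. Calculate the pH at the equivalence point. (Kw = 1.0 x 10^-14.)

n(NH2OH) = 0.3309 x 0.01830 = 0.006055 mol; V(HBr) at equivalence = 0.006055/0.1445 = 0.04191 L.
At equivalence the base is fully converted to NH3OH+; total volume = 0.06021 L, so [NH3OH+] = 0.006055/0.06021 = 0.1006 M.
Ka(NH3OH+) = Kw/Kb = 1.0e-14 / 1.1 x 10^-8 = 9.09e-7.
[H^+] = sqrt(Ka x [NH3OH+]) = sqrt(9.09e-7 x 0.1006) = 0.000302 M.
pH = -log(0.000302) = 3.52.

3.52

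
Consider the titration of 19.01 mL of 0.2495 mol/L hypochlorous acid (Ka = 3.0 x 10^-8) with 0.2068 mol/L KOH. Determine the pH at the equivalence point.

10.29

n(HClO) = 0.2495 x 0.01901 = 0.004743 mol; V(KOH) at equivalence = 0.004743/0.2068 = 0.02294 L.
At equivalence all the acid is converted to ClO-; total volume = 0.01901 + 0.02294 = 0.04195 L, so [ClO-] = 0.004743/0.04195 = 0.1131 M.
Kb = Kw/Ka = 1.0e-14 / 3.0 x 10^-8 = 3.33e-7.
[OH^-] = sqrt(Kb x [ClO-]) = sqrt(3.33e-7 x 0.1131) = 0.000194 M.
pOH = 3.71, so pH = 14.00 - 3.71 = 10.29.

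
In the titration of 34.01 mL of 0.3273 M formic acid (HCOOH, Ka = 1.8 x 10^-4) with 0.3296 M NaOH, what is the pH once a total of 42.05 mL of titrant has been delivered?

n(acid) = 0.3273 x 0.03401 = 0.01113 mol; n(NaOH) added = 0.3296 x 0.04205 = 0.01386 mol.
Base is in excess by 0.01386 - 0.01113 = 0.002728 mol in a total volume of 0.07606 L.
[OH^-] = 0.002728/0.07606 = 0.03587 M, so pOH = 1.45 and pH = 14.00 - 1.45 = 12.55.

12.55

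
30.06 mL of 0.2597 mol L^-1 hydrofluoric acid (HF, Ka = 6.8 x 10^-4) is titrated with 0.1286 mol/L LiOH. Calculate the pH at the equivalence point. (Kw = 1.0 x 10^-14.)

n(HF) = 0.2597 x 0.03006 = 0.007807 mol; V(LiOH) at equivalence = 0.007807/0.1286 = 0.06070 L.
At equivalence all the acid is converted to F-; total volume = 0.03006 + 0.06070 = 0.09076 L, so [F-] = 0.007807/0.09076 = 0.08601 M.
Kb = Kw/Ka = 1.0e-14 / 6.8 x 10^-4 = 1.47e-11.
[OH^-] = sqrt(Kb x [F-]) = sqrt(1.47e-11 x 0.08601) = 1.12e-6 M.
pOH = 5.95, so pH = 14.00 - 5.95 = 8.05.

8.05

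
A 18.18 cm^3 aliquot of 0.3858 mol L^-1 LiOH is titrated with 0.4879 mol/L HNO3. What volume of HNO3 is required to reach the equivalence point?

n(LiOH) = 0.3858 mol/L x 0.01818 L = 0.007014 mol.
At equivalence n(HNO3) = n(LiOH) = 0.007014 mol.
V(HNO3) = 0.007014 / 0.4879 = 0.01438 L = 14.4 mL.

14.4 mL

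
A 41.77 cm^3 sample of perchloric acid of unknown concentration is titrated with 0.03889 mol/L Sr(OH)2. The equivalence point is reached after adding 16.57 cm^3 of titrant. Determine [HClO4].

n(Sr(OH)2) delivered = 0.03889 x 0.01657 = 0.0006444 mol.
The reaction is 2 HClO4 + 1 Sr(OH)2, so n(HClO4) = 0.0006444 x 2/1 = 0.001289 mol.
[HClO4] = 0.001289 mol / 0.04177 L = 0.0309 M.

0.0309 M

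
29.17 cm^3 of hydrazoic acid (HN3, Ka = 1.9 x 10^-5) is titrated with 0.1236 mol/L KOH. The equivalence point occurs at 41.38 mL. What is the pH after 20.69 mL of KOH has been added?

4.72

20.69 mL is exactly half the equivalence volume (41.38/2), i.e. the half-equivalence point.
There, n(HA) = n(A^-), so pH = pKa = -log(1.9 x 10^-5) = 4.72.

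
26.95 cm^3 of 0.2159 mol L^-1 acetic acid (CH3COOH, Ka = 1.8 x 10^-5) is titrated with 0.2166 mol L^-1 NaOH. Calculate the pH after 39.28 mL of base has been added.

12.61

n(acid) = 0.2159 x 0.02695 = 0.005819 mol; n(NaOH) added = 0.2166 x 0.03928 = 0.008508 mol.
Base is in excess by 0.008508 - 0.005819 = 0.002690 mol in a total volume of 0.06623 L.
[OH^-] = 0.002690/0.06623 = 0.04061 M, so pOH = 1.39 and pH = 14.00 - 1.39 = 12.61.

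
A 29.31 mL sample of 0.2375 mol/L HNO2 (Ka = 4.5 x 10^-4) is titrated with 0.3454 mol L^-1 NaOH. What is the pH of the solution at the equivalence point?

8.25

n(HNO2) = 0.2375 x 0.02931 = 0.006961 mol; V(NaOH) at equivalence = 0.006961/0.3454 = 0.02015 L.
At equivalence all the acid is converted to NO2-; total volume = 0.02931 + 0.02015 = 0.04946 L, so [NO2-] = 0.006961/0.04946 = 0.1407 M.
Kb = Kw/Ka = 1.0e-14 / 4.5 x 10^-4 = 2.22e-11.
[OH^-] = sqrt(Kb x [NO2-]) = sqrt(2.22e-11 x 0.1407) = 1.77e-6 M.
pOH = 5.75, so pH = 14.00 - 5.75 = 8.25.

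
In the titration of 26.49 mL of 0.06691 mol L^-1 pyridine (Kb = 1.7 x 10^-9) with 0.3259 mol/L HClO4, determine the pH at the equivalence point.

n(C5H5N) = 0.06691 x 0.02649 = 0.001772 mol; V(HClO4) at equivalence = 0.001772/0.3259 = 0.005439 L.
At equivalence the base is fully converted to C5H5NH+; total volume = 0.03193 L, so [C5H5NH+] = 0.001772/0.03193 = 0.05551 M.
Ka(C5H5NH+) = Kw/Kb = 1.0e-14 / 1.7 x 10^-9 = 5.88e-6.
[H^+] = sqrt(Ka x [C5H5NH+]) = sqrt(5.88e-6 x 0.05551) = 0.000571 M.
pH = -log(0.000571) = 3.24.

3.24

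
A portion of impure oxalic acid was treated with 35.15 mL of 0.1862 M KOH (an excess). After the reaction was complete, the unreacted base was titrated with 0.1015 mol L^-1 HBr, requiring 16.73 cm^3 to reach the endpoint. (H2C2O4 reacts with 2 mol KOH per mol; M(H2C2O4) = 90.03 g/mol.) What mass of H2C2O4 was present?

Total n(KOH) added = 0.1862 x 0.03515 = 0.006545 mol.
n(HBr) used = 0.1015 x 0.01673 = 0.001698 mol, which equals the excess n(KOH).
So n(KOH) consumed by the sample = 0.006545 - 0.001698 = 0.004847 mol.
n(H2C2O4) = 0.004847 / 2 = 0.002423 mol.
mass = 0.002423 mol x 90.03 g/mol = 0.218 g.

0.218 g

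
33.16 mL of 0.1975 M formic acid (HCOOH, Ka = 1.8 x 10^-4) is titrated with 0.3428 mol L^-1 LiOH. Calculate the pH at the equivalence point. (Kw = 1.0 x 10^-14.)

n(HCOOH) = 0.1975 x 0.03316 = 0.006549 mol; V(LiOH) at equivalence = 0.006549/0.3428 = 0.01910 L.
At equivalence all the acid is converted to HCOO-; total volume = 0.03316 + 0.01910 = 0.05226 L, so [HCOO-] = 0.006549/0.05226 = 0.1253 M.
Kb = Kw/Ka = 1.0e-14 / 1.8 x 10^-4 = 5.56e-11.
[OH^-] = sqrt(Kb x [HCOO-]) = sqrt(5.56e-11 x 0.1253) = 2.64e-6 M.
pOH = 5.58, so pH = 14.00 - 5.58 = 8.42.

8.42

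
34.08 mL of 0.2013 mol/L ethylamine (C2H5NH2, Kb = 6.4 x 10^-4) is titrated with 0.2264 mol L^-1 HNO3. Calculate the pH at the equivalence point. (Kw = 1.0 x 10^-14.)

n(C2H5NH2) = 0.2013 x 0.03408 = 0.006860 mol; V(HNO3) at equivalence = 0.006860/0.2264 = 0.03030 L.
At equivalence the base is fully converted to C2H5NH3+; total volume = 0.06438 L, so [C2H5NH3+] = 0.006860/0.06438 = 0.1066 M.
Ka(C2H5NH3+) = Kw/Kb = 1.0e-14 / 6.4 x 10^-4 = 1.56e-11.
[H^+] = sqrt(Ka x [C2H5NH3+]) = sqrt(1.56e-11 x 0.1066) = 1.29e-6 M.
pH = -log(1.29e-6) = 5.89.

5.89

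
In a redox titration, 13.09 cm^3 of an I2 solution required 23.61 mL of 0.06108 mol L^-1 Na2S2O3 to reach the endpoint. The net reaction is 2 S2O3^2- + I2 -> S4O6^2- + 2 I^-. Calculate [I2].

0.0551 M

n(Na2S2O3) = 0.06108 x 0.02361 = 0.001442 mol.
From the balanced equation, 2 mol Na2S2O3 reacts with 1 mol I2, so n(I2) = 0.001442 x 1/2 = 0.0007210 mol.
[I2] = 0.0007210 / 0.01309 L = 0.0551 M.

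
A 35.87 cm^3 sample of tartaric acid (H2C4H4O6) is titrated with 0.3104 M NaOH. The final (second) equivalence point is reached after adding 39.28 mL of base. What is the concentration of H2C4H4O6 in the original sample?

0.170 M

n(NaOH) = 0.3104 x 0.03928 = 0.01219 mol.
At the final (second) equivalence point, 2 mol OH^- react per mol H2C4H4O6, so n(H2C4H4O6) = 0.01219 / 2 = 0.006096 mol.
[H2C4H4O6] = 0.006096 / 0.03587 L = 0.170 M.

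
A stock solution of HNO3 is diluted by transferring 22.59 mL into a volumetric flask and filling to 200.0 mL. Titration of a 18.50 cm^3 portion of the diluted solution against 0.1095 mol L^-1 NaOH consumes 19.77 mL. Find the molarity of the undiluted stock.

n(NaOH) = 0.1095 x 0.01977 = 0.002165 mol.
n(HNO3) in the aliquot = 0.002165 mol.
[diluted HNO3] = 0.002165 / 0.01850 = 0.1170 M.
Dilution factor = 200.0/22.59 = 8.853, so [stock] = 0.1170 x 8.853 = 1.04 M.

1.04 M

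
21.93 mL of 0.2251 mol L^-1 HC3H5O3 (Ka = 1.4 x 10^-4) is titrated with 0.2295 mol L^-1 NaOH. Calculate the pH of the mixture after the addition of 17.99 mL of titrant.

4.56

Initial n(HC3H5O3) = 0.2251 x 0.02193 = 0.004936 mol.
n(NaOH) added = 0.2295 x 0.01799 = 0.004129 mol, converting that many moles of HC3H5O3 to C3H5O3-.
Remaining n(HC3H5O3) = 0.0008077 mol; n(C3H5O3-) = 0.004129 mol.
By Henderson-Hasselbalch, pH = pKa + log([A^-]/[HA]) = 3.85 + log(0.004129/0.0008077) = 3.85 + (+0.71) = 4.56.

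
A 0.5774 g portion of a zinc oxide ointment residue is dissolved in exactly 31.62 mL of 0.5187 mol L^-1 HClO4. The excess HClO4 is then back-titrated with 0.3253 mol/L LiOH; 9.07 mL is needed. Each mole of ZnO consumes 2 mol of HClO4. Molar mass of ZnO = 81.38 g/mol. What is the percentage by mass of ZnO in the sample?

94.8%

Total n(HClO4) added = 0.5187 x 0.03162 = 0.01640 mol.
n(LiOH) used = 0.3253 x 0.009070 = 0.002950 mol, which equals the excess n(HClO4).
So n(HClO4) consumed by the sample = 0.01640 - 0.002950 = 0.01345 mol.
n(ZnO) = 0.01345 / 2 = 0.006725 mol.
mass ZnO = 0.006725 x 81.38 = 0.5473 g, so %ZnO = 0.5473/0.5774 x 100 = 94.8%.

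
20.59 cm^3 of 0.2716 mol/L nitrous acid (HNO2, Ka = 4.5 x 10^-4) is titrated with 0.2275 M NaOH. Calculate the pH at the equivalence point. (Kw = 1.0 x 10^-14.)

8.22

n(HNO2) = 0.2716 x 0.02059 = 0.005592 mol; V(NaOH) at equivalence = 0.005592/0.2275 = 0.02458 L.
At equivalence all the acid is converted to NO2-; total volume = 0.02059 + 0.02458 = 0.04517 L, so [NO2-] = 0.005592/0.04517 = 0.1238 M.
Kb = Kw/Ka = 1.0e-14 / 4.5 x 10^-4 = 2.22e-11.
[OH^-] = sqrt(Kb x [NO2-]) = sqrt(2.22e-11 x 0.1238) = 1.66e-6 M.
pOH = 5.78, so pH = 14.00 - 5.78 = 8.22.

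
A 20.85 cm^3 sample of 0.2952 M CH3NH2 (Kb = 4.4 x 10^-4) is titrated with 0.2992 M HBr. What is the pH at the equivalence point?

n(CH3NH2) = 0.2952 x 0.02085 = 0.006155 mol; V(HBr) at equivalence = 0.006155/0.2992 = 0.02057 L.
At equivalence the base is fully converted to CH3NH3+; total volume = 0.04142 L, so [CH3NH3+] = 0.006155/0.04142 = 0.1486 M.
Ka(CH3NH3+) = Kw/Kb = 1.0e-14 / 4.4 x 10^-4 = 2.27e-11.
[H^+] = sqrt(Ka x [CH3NH3+]) = sqrt(2.27e-11 x 0.1486) = 1.84e-6 M.
pH = -log(1.84e-6) = 5.74.

5.74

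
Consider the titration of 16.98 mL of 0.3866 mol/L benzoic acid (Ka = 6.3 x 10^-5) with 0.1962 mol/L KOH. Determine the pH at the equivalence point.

8.66

n(C6H5COOH) = 0.3866 x 0.01698 = 0.006564 mol; V(KOH) at equivalence = 0.006564/0.1962 = 0.03346 L.
At equivalence all the acid is converted to C6H5COO-; total volume = 0.01698 + 0.03346 = 0.05044 L, so [C6H5COO-] = 0.006564/0.05044 = 0.1301 M.
Kb = Kw/Ka = 1.0e-14 / 6.3 x 10^-5 = 1.59e-10.
[OH^-] = sqrt(Kb x [C6H5COO-]) = sqrt(1.59e-10 x 0.1301) = 4.55e-6 M.
pOH = 5.34, so pH = 14.00 - 5.34 = 8.66.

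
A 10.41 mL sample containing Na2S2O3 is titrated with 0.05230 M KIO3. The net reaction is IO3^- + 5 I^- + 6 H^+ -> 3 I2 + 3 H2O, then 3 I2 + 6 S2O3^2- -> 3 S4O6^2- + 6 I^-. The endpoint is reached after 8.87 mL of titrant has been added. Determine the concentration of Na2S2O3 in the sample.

n(KIO3) = 0.05230 x 0.008870 = 0.0004639 mol.
From the balanced equation, 1 mol KIO3 reacts with 6 mol Na2S2O3, so n(Na2S2O3) = 0.0004639 x 6/1 = 0.002783 mol.
[Na2S2O3] = 0.002783 / 0.01041 L = 0.267 M.

0.267 M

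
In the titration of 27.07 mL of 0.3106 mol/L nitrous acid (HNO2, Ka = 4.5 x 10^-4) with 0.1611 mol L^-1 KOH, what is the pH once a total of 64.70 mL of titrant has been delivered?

n(acid) = 0.3106 x 0.02707 = 0.008408 mol; n(KOH) added = 0.1611 x 0.06470 = 0.01042 mol.
Base is in excess by 0.01042 - 0.008408 = 0.002015 mol in a total volume of 0.09177 L.
[OH^-] = 0.002015/0.09177 = 0.02196 M, so pOH = 1.66 and pH = 14.00 - 1.66 = 12.34.

12.34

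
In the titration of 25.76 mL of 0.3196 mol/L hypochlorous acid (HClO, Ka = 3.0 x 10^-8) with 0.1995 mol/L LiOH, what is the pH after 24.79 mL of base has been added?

Initial n(HClO) = 0.3196 x 0.02576 = 0.008233 mol.
n(LiOH) added = 0.1995 x 0.02479 = 0.004946 mol, converting that many moles of HClO to ClO-.
Remaining n(HClO) = 0.003287 mol; n(ClO-) = 0.004946 mol.
By Henderson-Hasselbalch, pH = pKa + log([A^-]/[HA]) = 7.52 + log(0.004946/0.003287) = 7.52 + (+0.18) = 7.70.

7.70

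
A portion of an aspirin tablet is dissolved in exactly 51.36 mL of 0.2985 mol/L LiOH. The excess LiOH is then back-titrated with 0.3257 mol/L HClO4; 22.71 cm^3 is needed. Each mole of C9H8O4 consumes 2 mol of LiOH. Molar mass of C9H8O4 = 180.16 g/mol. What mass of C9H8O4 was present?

Total n(LiOH) added = 0.2985 x 0.05136 = 0.01533 mol.
n(HClO4) used = 0.3257 x 0.02271 = 0.007397 mol, which equals the excess n(LiOH).
So n(LiOH) consumed by the sample = 0.01533 - 0.007397 = 0.007934 mol.
n(C9H8O4) = 0.007934 / 2 = 0.003967 mol.
mass = 0.003967 mol x 180.16 g/mol = 0.715 g.

0.715 g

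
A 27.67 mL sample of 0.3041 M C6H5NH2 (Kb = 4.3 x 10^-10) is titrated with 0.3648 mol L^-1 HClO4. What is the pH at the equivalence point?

2.71

n(C6H5NH2) = 0.3041 x 0.02767 = 0.008414 mol; V(HClO4) at equivalence = 0.008414/0.3648 = 0.02307 L.
At equivalence the base is fully converted to C6H5NH3+; total volume = 0.05074 L, so [C6H5NH3+] = 0.008414/0.05074 = 0.1658 M.
Ka(C6H5NH3+) = Kw/Kb = 1.0e-14 / 4.3 x 10^-10 = 2.33e-5.
[H^+] = sqrt(Ka x [C6H5NH3+]) = sqrt(2.33e-5 x 0.1658) = 0.00196 M.
pH = -log(0.00196) = 2.71.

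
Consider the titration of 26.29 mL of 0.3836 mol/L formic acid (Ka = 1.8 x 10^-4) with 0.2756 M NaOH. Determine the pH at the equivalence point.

n(HCOOH) = 0.3836 x 0.02629 = 0.01008 mol; V(NaOH) at equivalence = 0.01008/0.2756 = 0.03659 L.
At equivalence all the acid is converted to HCOO-; total volume = 0.02629 + 0.03659 = 0.06288 L, so [HCOO-] = 0.01008/0.06288 = 0.1604 M.
Kb = Kw/Ka = 1.0e-14 / 1.8 x 10^-4 = 5.56e-11.
[OH^-] = sqrt(Kb x [HCOO-]) = sqrt(5.56e-11 x 0.1604) = 2.98e-6 M.
pOH = 5.53, so pH = 14.00 - 5.53 = 8.47.

8.47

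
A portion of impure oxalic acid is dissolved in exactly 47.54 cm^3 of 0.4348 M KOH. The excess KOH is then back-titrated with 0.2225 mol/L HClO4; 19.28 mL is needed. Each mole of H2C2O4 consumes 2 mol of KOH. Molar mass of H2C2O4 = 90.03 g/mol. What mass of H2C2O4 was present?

0.737 g

Total n(KOH) added = 0.4348 x 0.04754 = 0.02067 mol.
n(HClO4) used = 0.2225 x 0.01928 = 0.004290 mol, which equals the excess n(KOH).
So n(KOH) consumed by the sample = 0.02067 - 0.004290 = 0.01638 mol.
n(H2C2O4) = 0.01638 / 2 = 0.008190 mol.
mass = 0.008190 mol x 90.03 g/mol = 0.737 g.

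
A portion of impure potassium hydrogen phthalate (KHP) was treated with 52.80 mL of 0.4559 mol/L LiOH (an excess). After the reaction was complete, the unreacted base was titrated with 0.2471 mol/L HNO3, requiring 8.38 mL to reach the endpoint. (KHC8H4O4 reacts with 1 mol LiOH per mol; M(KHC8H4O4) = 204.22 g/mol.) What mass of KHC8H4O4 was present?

Total n(LiOH) added = 0.4559 x 0.05280 = 0.02407 mol.
n(HNO3) used = 0.2471 x 0.008380 = 0.002071 mol, which equals the excess n(LiOH).
So n(LiOH) consumed by the sample = 0.02407 - 0.002071 = 0.02200 mol.
n(KHC8H4O4) = 0.02200 / 1 = 0.02200 mol.
mass = 0.02200 mol x 204.22 g/mol = 4.49 g.

4.49 g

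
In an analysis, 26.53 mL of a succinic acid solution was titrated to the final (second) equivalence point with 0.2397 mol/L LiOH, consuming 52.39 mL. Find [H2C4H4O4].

n(LiOH) = 0.2397 x 0.05239 = 0.01256 mol.
At the final (second) equivalence point, 2 mol OH^- react per mol H2C4H4O4, so n(H2C4H4O4) = 0.01256 / 2 = 0.006279 mol.
[H2C4H4O4] = 0.006279 / 0.02653 L = 0.237 M.

0.237 M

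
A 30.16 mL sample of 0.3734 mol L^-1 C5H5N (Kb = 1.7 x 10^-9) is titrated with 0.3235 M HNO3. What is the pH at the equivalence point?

3.00

n(C5H5N) = 0.3734 x 0.03016 = 0.01126 mol; V(HNO3) at equivalence = 0.01126/0.3235 = 0.03481 L.
At equivalence the base is fully converted to C5H5NH+; total volume = 0.06497 L, so [C5H5NH+] = 0.01126/0.06497 = 0.1733 M.
Ka(C5H5NH+) = Kw/Kb = 1.0e-14 / 1.7 x 10^-9 = 5.88e-6.
[H^+] = sqrt(Ka x [C5H5NH+]) = sqrt(5.88e-6 x 0.1733) = 0.00101 M.
pH = -log(0.00101) = 3.00.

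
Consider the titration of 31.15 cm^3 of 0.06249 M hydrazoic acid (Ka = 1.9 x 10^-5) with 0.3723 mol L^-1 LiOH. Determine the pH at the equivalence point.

8.72

n(HN3) = 0.06249 x 0.03115 = 0.001947 mol; V(LiOH) at equivalence = 0.001947/0.3723 = 0.005228 L.
At equivalence all the acid is converted to N3-; total volume = 0.03115 + 0.005228 = 0.03638 L, so [N3-] = 0.001947/0.03638 = 0.05351 M.
Kb = Kw/Ka = 1.0e-14 / 1.9 x 10^-5 = 5.26e-10.
[OH^-] = sqrt(Kb x [N3-]) = sqrt(5.26e-10 x 0.05351) = 5.31e-6 M.
pOH = 5.28, so pH = 14.00 - 5.28 = 8.72.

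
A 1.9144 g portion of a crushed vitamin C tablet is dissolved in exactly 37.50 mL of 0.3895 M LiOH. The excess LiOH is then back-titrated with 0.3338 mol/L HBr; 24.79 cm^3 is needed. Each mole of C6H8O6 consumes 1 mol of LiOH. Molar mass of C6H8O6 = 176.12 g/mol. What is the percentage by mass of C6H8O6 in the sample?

Total n(LiOH) added = 0.3895 x 0.03750 = 0.01461 mol.
n(HBr) used = 0.3338 x 0.02479 = 0.008275 mol, which equals the excess n(LiOH).
So n(LiOH) consumed by the sample = 0.01461 - 0.008275 = 0.006331 mol.
n(C6H8O6) = 0.006331 / 1 = 0.006331 mol.
mass C6H8O6 = 0.006331 x 176.12 = 1.115 g, so %C6H8O6 = 1.115/1.9144 x 100 = 58.2%.

58.2%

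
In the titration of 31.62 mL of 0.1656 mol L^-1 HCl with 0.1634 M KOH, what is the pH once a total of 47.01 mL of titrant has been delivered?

n(acid) = 0.1656 x 0.03162 = 0.005236 mol; n(KOH) added = 0.1634 x 0.04701 = 0.007681 mol.
Base is in excess by 0.007681 - 0.005236 = 0.002445 mol in a total volume of 0.07863 L.
[OH^-] = 0.002445/0.07863 = 0.03110 M, so pOH = 1.51 and pH = 14.00 - 1.51 = 12.49.

12.49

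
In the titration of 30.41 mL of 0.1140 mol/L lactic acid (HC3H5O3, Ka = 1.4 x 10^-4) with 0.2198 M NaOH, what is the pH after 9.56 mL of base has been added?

Initial n(HC3H5O3) = 0.1140 x 0.03041 = 0.003467 mol.
n(NaOH) added = 0.2198 x 0.009560 = 0.002101 mol, converting that many moles of HC3H5O3 to C3H5O3-.
Remaining n(HC3H5O3) = 0.001365 mol; n(C3H5O3-) = 0.002101 mol.
By Henderson-Hasselbalch, pH = pKa + log([A^-]/[HA]) = 3.85 + log(0.002101/0.001365) = 3.85 + (+0.19) = 4.04.

4.04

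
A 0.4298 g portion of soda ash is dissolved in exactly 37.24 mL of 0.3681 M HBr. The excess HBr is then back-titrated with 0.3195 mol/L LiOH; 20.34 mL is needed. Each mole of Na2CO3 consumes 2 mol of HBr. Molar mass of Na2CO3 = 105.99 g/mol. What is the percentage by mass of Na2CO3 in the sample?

Total n(HBr) added = 0.3681 x 0.03724 = 0.01371 mol.
n(LiOH) used = 0.3195 x 0.02034 = 0.006499 mol, which equals the excess n(HBr).
So n(HBr) consumed by the sample = 0.01371 - 0.006499 = 0.007209 mol.
n(Na2CO3) = 0.007209 / 2 = 0.003605 mol.
mass Na2CO3 = 0.003605 x 105.99 = 0.3821 g, so %Na2CO3 = 0.3821/0.4298 x 100 = 88.9%.

88.9%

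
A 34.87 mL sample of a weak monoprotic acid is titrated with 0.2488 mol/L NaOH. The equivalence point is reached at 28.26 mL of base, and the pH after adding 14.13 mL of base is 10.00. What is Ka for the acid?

14.13 mL is half of the equivalence volume, so this is the half-equivalence point where [HA] = [A^-].
At half-equivalence pH = pKa, so pKa = 10.00.
Ka = 10^(-10.00) = 1.0 x 10^-10.

1.0 x 10^-10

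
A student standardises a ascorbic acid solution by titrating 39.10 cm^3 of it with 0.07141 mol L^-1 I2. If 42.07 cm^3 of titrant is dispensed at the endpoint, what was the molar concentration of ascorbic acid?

n(I2) = 0.07141 x 0.04207 = 0.003004 mol.
From the balanced equation, 1 mol I2 reacts with 1 mol ascorbic acid, so n(ascorbic acid) = 0.003004 x 1/1 = 0.003004 mol.
[ascorbic acid] = 0.003004 / 0.03910 L = 0.0768 M.

0.0768 M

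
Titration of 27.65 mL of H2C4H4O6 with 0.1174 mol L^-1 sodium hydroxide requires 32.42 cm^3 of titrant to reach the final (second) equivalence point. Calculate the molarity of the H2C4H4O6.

0.0688 M

n(NaOH) = 0.1174 x 0.03242 = 0.003806 mol.
At the final (second) equivalence point, 2 mol OH^- react per mol H2C4H4O6, so n(H2C4H4O6) = 0.003806 / 2 = 0.001903 mol.
[H2C4H4O6] = 0.001903 / 0.02765 L = 0.0688 M.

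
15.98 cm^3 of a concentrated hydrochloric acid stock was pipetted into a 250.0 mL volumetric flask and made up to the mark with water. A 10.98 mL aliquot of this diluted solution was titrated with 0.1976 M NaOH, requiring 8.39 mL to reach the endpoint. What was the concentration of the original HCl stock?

2.36 M

n(NaOH) = 0.1976 x 0.008390 = 0.001658 mol.
n(HCl) in the aliquot = 0.001658 mol.
[diluted HCl] = 0.001658 / 0.01098 = 0.1510 M.
Dilution factor = 250.0/15.98 = 15.64, so [stock] = 0.1510 x 15.64 = 2.36 M.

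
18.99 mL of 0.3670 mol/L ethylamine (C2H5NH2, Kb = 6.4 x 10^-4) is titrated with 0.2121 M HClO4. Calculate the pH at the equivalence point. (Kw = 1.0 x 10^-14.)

n(C2H5NH2) = 0.3670 x 0.01899 = 0.006969 mol; V(HClO4) at equivalence = 0.006969/0.2121 = 0.03286 L.
At equivalence the base is fully converted to C2H5NH3+; total volume = 0.05185 L, so [C2H5NH3+] = 0.006969/0.05185 = 0.1344 M.
Ka(C2H5NH3+) = Kw/Kb = 1.0e-14 / 6.4 x 10^-4 = 1.56e-11.
[H^+] = sqrt(Ka x [C2H5NH3+]) = sqrt(1.56e-11 x 0.1344) = 1.45e-6 M.
pH = -log(1.45e-6) = 5.84.

5.84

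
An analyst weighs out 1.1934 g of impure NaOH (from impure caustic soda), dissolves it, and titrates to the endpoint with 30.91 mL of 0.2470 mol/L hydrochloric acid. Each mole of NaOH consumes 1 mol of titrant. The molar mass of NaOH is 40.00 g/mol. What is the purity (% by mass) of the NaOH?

25.6%

n(HCl) = 0.2470 x 0.03091 = 0.007635 mol.
n(NaOH) = 0.007635 / 1 = 0.007635 mol.
mass of NaOH = 0.007635 x 40.00 = 0.3054 g.
% purity = 0.3054 / 1.1934 x 100 = 25.6%.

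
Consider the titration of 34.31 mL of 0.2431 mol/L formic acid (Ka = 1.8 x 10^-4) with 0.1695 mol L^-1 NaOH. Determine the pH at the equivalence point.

n(HCOOH) = 0.2431 x 0.03431 = 0.008341 mol; V(NaOH) at equivalence = 0.008341/0.1695 = 0.04921 L.
At equivalence all the acid is converted to HCOO-; total volume = 0.03431 + 0.04921 = 0.08352 L, so [HCOO-] = 0.008341/0.08352 = 0.09987 M.
Kb = Kw/Ka = 1.0e-14 / 1.8 x 10^-4 = 5.56e-11.
[OH^-] = sqrt(Kb x [HCOO-]) = sqrt(5.56e-11 x 0.09987) = 2.36e-6 M.
pOH = 5.63, so pH = 14.00 - 5.63 = 8.37.

8.37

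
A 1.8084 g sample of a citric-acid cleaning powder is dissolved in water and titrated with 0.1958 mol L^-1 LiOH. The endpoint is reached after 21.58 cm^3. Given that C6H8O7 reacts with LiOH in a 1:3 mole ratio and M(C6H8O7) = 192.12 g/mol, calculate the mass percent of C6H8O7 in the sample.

n(LiOH) = 0.1958 x 0.02158 = 0.004225 mol.
n(C6H8O7) = 0.004225 / 3 = 0.001408 mol.
mass of C6H8O7 = 0.001408 x 192.12 = 0.2706 g.
% purity = 0.2706 / 1.8084 x 100 = 15.0%.

15.0%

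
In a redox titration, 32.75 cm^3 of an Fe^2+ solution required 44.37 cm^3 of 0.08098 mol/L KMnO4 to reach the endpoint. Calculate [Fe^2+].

0.549 M

n(KMnO4) = 0.08098 x 0.04437 = 0.003593 mol.
From the balanced equation, 1 mol KMnO4 reacts with 5 mol Fe^2+, so n(Fe^2+) = 0.003593 x 5/1 = 0.01797 mol.
[Fe^2+] = 0.01797 / 0.03275 L = 0.549 M.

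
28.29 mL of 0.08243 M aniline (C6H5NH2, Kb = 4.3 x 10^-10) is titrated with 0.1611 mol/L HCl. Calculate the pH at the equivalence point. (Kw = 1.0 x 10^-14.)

2.95

n(C6H5NH2) = 0.08243 x 0.02829 = 0.002332 mol; V(HCl) at equivalence = 0.002332/0.1611 = 0.01448 L.
At equivalence the base is fully converted to C6H5NH3+; total volume = 0.04277 L, so [C6H5NH3+] = 0.002332/0.04277 = 0.05453 M.
Ka(C6H5NH3+) = Kw/Kb = 1.0e-14 / 4.3 x 10^-10 = 2.33e-5.
[H^+] = sqrt(Ka x [C6H5NH3+]) = sqrt(2.33e-5 x 0.05453) = 0.00113 M.
pH = -log(0.00113) = 2.95.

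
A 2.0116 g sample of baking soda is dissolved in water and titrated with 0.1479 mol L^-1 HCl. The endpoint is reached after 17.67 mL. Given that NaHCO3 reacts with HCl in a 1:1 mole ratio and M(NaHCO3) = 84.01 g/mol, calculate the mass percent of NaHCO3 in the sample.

n(HCl) = 0.1479 x 0.01767 = 0.002613 mol.
n(NaHCO3) = 0.002613 / 1 = 0.002613 mol.
mass of NaHCO3 = 0.002613 x 84.01 = 0.2196 g.
% purity = 0.2196 / 2.0116 x 100 = 10.9%.

10.9%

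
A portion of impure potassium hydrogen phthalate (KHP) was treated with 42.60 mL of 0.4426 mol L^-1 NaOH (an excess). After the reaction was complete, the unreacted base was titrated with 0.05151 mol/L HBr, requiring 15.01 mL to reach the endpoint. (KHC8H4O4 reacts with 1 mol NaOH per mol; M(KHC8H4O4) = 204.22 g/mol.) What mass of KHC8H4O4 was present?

3.69 g

Total n(NaOH) added = 0.4426 x 0.04260 = 0.01885 mol.
n(HBr) used = 0.05151 x 0.01501 = 0.0007732 mol, which equals the excess n(NaOH).
So n(NaOH) consumed by the sample = 0.01885 - 0.0007732 = 0.01808 mol.
n(KHC8H4O4) = 0.01808 / 1 = 0.01808 mol.
mass = 0.01808 mol x 204.22 g/mol = 3.69 g.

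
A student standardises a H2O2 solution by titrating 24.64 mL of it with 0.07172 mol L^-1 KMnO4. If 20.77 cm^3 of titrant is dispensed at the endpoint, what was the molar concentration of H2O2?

n(KMnO4) = 0.07172 x 0.02077 = 0.001490 mol.
From the balanced equation, 2 mol KMnO4 reacts with 5 mol H2O2, so n(H2O2) = 0.001490 x 5/2 = 0.003724 mol.
[H2O2] = 0.003724 / 0.02464 L = 0.151 M.

0.151 M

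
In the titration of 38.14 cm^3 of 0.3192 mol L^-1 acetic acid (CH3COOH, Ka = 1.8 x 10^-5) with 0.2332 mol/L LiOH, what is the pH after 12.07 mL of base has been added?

4.22

Initial n(CH3COOH) = 0.3192 x 0.03814 = 0.01217 mol.
n(LiOH) added = 0.2332 x 0.01207 = 0.002815 mol, converting that many moles of CH3COOH to CH3COO-.
Remaining n(CH3COOH) = 0.009360 mol; n(CH3COO-) = 0.002815 mol.
By Henderson-Hasselbalch, pH = pKa + log([A^-]/[HA]) = 4.74 + log(0.002815/0.009360) = 4.74 + (-0.52) = 4.22.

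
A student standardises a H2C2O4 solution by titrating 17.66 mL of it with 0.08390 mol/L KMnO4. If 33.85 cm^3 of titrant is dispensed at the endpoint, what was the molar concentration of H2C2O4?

n(KMnO4) = 0.08390 x 0.03385 = 0.002840 mol.
From the balanced equation, 2 mol KMnO4 reacts with 5 mol H2C2O4, so n(H2C2O4) = 0.002840 x 5/2 = 0.007100 mol.
[H2C2O4] = 0.007100 / 0.01766 L = 0.402 M.

0.402 M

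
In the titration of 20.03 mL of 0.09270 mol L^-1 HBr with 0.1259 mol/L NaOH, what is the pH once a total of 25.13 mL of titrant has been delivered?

n(acid) = 0.09270 x 0.02003 = 0.001857 mol; n(NaOH) added = 0.1259 x 0.02513 = 0.003164 mol.
Base is in excess by 0.003164 - 0.001857 = 0.001307 mol in a total volume of 0.04516 L.
[OH^-] = 0.001307/0.04516 = 0.02894 M, so pOH = 1.54 and pH = 14.00 - 1.54 = 12.46.

12.46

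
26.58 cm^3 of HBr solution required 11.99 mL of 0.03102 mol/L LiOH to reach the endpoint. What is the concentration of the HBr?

0.0140 M

n(LiOH) delivered = 0.03102 x 0.01199 = 0.0003719 mol.
For a 1:1 reaction, n(HBr) = 0.0003719 mol.
[HBr] = 0.0003719 mol / 0.02658 L = 0.0140 M.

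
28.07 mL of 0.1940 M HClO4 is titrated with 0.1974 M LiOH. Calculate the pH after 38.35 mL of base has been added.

12.51

n(acid) = 0.1940 x 0.02807 = 0.005446 mol; n(LiOH) added = 0.1974 x 0.03835 = 0.007570 mol.
Base is in excess by 0.007570 - 0.005446 = 0.002125 mol in a total volume of 0.06642 L.
[OH^-] = 0.002125/0.06642 = 0.03199 M, so pOH = 1.49 and pH = 14.00 - 1.49 = 12.51.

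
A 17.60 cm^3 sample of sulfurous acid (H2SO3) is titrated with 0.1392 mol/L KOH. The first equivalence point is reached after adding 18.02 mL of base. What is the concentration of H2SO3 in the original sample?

0.143 M

n(KOH) = 0.1392 x 0.01802 = 0.002508 mol.
At the first equivalence point, 1 mol OH^- react per mol H2SO3, so n(H2SO3) = 0.002508 / 1 = 0.002508 mol.
[H2SO3] = 0.002508 / 0.01760 L = 0.143 M.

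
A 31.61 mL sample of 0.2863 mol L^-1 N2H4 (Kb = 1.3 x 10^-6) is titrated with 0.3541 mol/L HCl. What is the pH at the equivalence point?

4.46

n(N2H4) = 0.2863 x 0.03161 = 0.009050 mol; V(HCl) at equivalence = 0.009050/0.3541 = 0.02556 L.
At equivalence the base is fully converted to N2H5+; total volume = 0.05717 L, so [N2H5+] = 0.009050/0.05717 = 0.1583 M.
Ka(N2H5+) = Kw/Kb = 1.0e-14 / 1.3 x 10^-6 = 7.69e-9.
[H^+] = sqrt(Ka x [N2H5+]) = sqrt(7.69e-9 x 0.1583) = 3.49e-5 M.
pH = -log(3.49e-5) = 4.46.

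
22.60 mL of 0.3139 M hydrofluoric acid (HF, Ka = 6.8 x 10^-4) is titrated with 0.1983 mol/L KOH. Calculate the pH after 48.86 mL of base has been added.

12.56

n(acid) = 0.3139 x 0.02260 = 0.007094 mol; n(KOH) added = 0.1983 x 0.04886 = 0.009689 mol.
Base is in excess by 0.009689 - 0.007094 = 0.002595 mol in a total volume of 0.07146 L.
[OH^-] = 0.002595/0.07146 = 0.03631 M, so pOH = 1.44 and pH = 14.00 - 1.44 = 12.56.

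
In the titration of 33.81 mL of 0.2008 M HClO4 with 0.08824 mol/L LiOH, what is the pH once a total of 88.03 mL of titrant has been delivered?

11.90

n(acid) = 0.2008 x 0.03381 = 0.006789 mol; n(LiOH) added = 0.08824 x 0.08803 = 0.007768 mol.
Base is in excess by 0.007768 - 0.006789 = 0.0009787 mol in a total volume of 0.1218 L.
[OH^-] = 0.0009787/0.1218 = 0.008033 M, so pOH = 2.10 and pH = 14.00 - 2.10 = 11.90.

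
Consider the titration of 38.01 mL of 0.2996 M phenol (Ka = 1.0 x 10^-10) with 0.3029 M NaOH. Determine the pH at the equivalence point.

n(C6H5OH) = 0.2996 x 0.03801 = 0.01139 mol; V(NaOH) at equivalence = 0.01139/0.3029 = 0.03760 L.
At equivalence all the acid is converted to C6H5O-; total volume = 0.03801 + 0.03760 = 0.07561 L, so [C6H5O-] = 0.01139/0.07561 = 0.1506 M.
Kb = Kw/Ka = 1.0e-14 / 1.0 x 10^-10 = 0.000100.
[OH^-] = sqrt(Kb x [C6H5O-]) = sqrt(0.000100 x 0.1506) = 0.00388 M.
pOH = 2.41, so pH = 14.00 - 2.41 = 11.59.

11.59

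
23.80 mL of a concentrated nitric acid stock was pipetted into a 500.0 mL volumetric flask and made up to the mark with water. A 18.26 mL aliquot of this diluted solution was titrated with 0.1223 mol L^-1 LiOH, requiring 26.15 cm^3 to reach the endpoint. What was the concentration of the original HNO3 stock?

3.68 M

n(LiOH) = 0.1223 x 0.02615 = 0.003198 mol.
n(HNO3) in the aliquot = 0.003198 mol.
[diluted HNO3] = 0.003198 / 0.01826 = 0.1751 M.
Dilution factor = 500.0/23.80 = 21.01, so [stock] = 0.1751 x 21.01 = 3.68 M.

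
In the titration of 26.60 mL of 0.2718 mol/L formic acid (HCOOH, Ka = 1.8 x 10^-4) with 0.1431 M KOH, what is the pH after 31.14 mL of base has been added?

Initial n(HCOOH) = 0.2718 x 0.02660 = 0.007230 mol.
n(KOH) added = 0.1431 x 0.03114 = 0.004456 mol, converting that many moles of HCOOH to HCOO-.
Remaining n(HCOOH) = 0.002774 mol; n(HCOO-) = 0.004456 mol.
By Henderson-Hasselbalch, pH = pKa + log([A^-]/[HA]) = 3.74 + log(0.004456/0.002774) = 3.74 + (+0.21) = 3.95.

3.95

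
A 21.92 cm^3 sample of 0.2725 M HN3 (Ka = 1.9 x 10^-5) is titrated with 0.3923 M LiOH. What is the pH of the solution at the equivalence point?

8.96

n(HN3) = 0.2725 x 0.02192 = 0.005973 mol; V(LiOH) at equivalence = 0.005973/0.3923 = 0.01523 L.
At equivalence all the acid is converted to N3-; total volume = 0.02192 + 0.01523 = 0.03715 L, so [N3-] = 0.005973/0.03715 = 0.1608 M.
Kb = Kw/Ka = 1.0e-14 / 1.9 x 10^-5 = 5.26e-10.
[OH^-] = sqrt(Kb x [N3-]) = sqrt(5.26e-10 x 0.1608) = 9.20e-6 M.
pOH = 5.04, so pH = 14.00 - 5.04 = 8.96.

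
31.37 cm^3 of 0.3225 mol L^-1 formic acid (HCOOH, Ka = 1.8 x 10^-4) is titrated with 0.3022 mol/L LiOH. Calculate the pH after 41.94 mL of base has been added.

n(acid) = 0.3225 x 0.03137 = 0.01012 mol; n(LiOH) added = 0.3022 x 0.04194 = 0.01267 mol.
Base is in excess by 0.01267 - 0.01012 = 0.002557 mol in a total volume of 0.07331 L.
[OH^-] = 0.002557/0.07331 = 0.03489 M, so pOH = 1.46 and pH = 14.00 - 1.46 = 12.54.

12.54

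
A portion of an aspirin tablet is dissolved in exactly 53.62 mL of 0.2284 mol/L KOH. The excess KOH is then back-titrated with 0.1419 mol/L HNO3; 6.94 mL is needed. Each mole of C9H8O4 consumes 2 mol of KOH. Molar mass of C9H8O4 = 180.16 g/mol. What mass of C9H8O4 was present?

Total n(KOH) added = 0.2284 x 0.05362 = 0.01225 mol.
n(HNO3) used = 0.1419 x 0.006940 = 0.0009848 mol, which equals the excess n(KOH).
So n(KOH) consumed by the sample = 0.01225 - 0.0009848 = 0.01126 mol.
n(C9H8O4) = 0.01126 / 2 = 0.005631 mol.
mass = 0.005631 mol x 180.16 g/mol = 1.01 g.

1.01 g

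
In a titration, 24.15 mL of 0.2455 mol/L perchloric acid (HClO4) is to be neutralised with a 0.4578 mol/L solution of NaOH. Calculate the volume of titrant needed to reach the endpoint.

n(HClO4) = 0.2455 mol/L x 0.02415 L = 0.005929 mol.
At equivalence n(NaOH) = n(HClO4) = 0.005929 mol.
V(NaOH) = 0.005929 / 0.4578 = 0.01295 L = 13.0 mL.

13.0 mL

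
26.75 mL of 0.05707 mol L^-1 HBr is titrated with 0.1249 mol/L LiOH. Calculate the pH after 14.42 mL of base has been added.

n(acid) = 0.05707 x 0.02675 = 0.001527 mol; n(LiOH) added = 0.1249 x 0.01442 = 0.001801 mol.
Base is in excess by 0.001801 - 0.001527 = 0.0002744 mol in a total volume of 0.04117 L.
[OH^-] = 0.0002744/0.04117 = 0.006666 M, so pOH = 2.18 and pH = 14.00 - 2.18 = 11.82.

11.82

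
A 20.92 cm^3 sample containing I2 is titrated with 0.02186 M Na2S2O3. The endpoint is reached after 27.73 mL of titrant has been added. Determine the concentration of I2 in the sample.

0.0145 M

n(Na2S2O3) = 0.02186 x 0.02773 = 0.0006062 mol.
From the balanced equation, 2 mol Na2S2O3 reacts with 1 mol I2, so n(I2) = 0.0006062 x 1/2 = 0.0003031 mol.
[I2] = 0.0003031 / 0.02092 L = 0.0145 M.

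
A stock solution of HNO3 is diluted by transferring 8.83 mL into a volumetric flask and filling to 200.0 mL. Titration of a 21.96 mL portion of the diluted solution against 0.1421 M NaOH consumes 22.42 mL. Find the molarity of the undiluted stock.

n(NaOH) = 0.1421 x 0.02242 = 0.003186 mol.
n(HNO3) in the aliquot = 0.003186 mol.
[diluted HNO3] = 0.003186 / 0.02196 = 0.1451 M.
Dilution factor = 200.0/8.830 = 22.65, so [stock] = 0.1451 x 22.65 = 3.29 M.

3.29 M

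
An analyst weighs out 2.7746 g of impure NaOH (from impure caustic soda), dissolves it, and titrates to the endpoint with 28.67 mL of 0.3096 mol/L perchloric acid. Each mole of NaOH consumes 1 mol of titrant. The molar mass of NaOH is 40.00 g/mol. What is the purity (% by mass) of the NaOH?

12.8%

n(HClO4) = 0.3096 x 0.02867 = 0.008876 mol.
n(NaOH) = 0.008876 / 1 = 0.008876 mol.
mass of NaOH = 0.008876 x 40.00 = 0.3550 g.
% purity = 0.3550 / 2.7746 x 100 = 12.8%.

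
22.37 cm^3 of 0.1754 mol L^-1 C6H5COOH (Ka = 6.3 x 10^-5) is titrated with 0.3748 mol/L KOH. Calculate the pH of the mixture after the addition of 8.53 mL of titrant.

Initial n(C6H5COOH) = 0.1754 x 0.02237 = 0.003924 mol.
n(KOH) added = 0.3748 x 0.008530 = 0.003197 mol, converting that many moles of C6H5COOH to C6H5COO-.
Remaining n(C6H5COOH) = 0.0007267 mol; n(C6H5COO-) = 0.003197 mol.
By Henderson-Hasselbalch, pH = pKa + log([A^-]/[HA]) = 4.20 + log(0.003197/0.0007267) = 4.20 + (+0.64) = 4.84.

4.84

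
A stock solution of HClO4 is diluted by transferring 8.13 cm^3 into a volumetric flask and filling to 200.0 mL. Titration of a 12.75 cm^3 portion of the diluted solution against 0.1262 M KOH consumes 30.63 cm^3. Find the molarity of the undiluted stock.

n(KOH) = 0.1262 x 0.03063 = 0.003866 mol.
n(HClO4) in the aliquot = 0.003866 mol.
[diluted HClO4] = 0.003866 / 0.01275 = 0.3032 M.
Dilution factor = 200.0/8.130 = 24.60, so [stock] = 0.3032 x 24.60 = 7.46 M.

7.46 M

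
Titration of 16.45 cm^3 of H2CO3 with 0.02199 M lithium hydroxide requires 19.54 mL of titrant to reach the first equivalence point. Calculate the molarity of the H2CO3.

0.0261 M

n(LiOH) = 0.02199 x 0.01954 = 0.0004297 mol.
At the first equivalence point, 1 mol OH^- react per mol H2CO3, so n(H2CO3) = 0.0004297 / 1 = 0.0004297 mol.
[H2CO3] = 0.0004297 / 0.01645 L = 0.0261 M.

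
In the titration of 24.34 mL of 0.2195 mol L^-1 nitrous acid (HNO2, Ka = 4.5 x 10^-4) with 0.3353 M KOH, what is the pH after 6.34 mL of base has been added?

3.17

Initial n(HNO2) = 0.2195 x 0.02434 = 0.005343 mol.
n(KOH) added = 0.3353 x 0.006340 = 0.002126 mol, converting that many moles of HNO2 to NO2-.
Remaining n(HNO2) = 0.003217 mol; n(NO2-) = 0.002126 mol.
By Henderson-Hasselbalch, pH = pKa + log([A^-]/[HA]) = 3.35 + log(0.002126/0.003217) = 3.35 + (-0.18) = 3.17.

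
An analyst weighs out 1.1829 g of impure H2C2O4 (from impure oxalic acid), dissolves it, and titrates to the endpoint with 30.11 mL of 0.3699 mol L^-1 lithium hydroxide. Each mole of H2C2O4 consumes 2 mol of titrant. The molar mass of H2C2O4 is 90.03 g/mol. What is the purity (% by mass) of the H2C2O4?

n(LiOH) = 0.3699 x 0.03011 = 0.01114 mol.
n(H2C2O4) = 0.01114 / 2 = 0.005569 mol.
mass of H2C2O4 = 0.005569 x 90.03 = 0.5014 g.
% purity = 0.5014 / 1.1829 x 100 = 42.4%.

42.4%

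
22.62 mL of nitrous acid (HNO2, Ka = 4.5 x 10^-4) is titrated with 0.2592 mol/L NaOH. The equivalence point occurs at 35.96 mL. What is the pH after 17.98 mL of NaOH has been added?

17.98 mL is exactly half the equivalence volume (35.96/2), i.e. the half-equivalence point.
There, n(HA) = n(A^-), so pH = pKa = -log(4.5 x 10^-4) = 3.35.

3.35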